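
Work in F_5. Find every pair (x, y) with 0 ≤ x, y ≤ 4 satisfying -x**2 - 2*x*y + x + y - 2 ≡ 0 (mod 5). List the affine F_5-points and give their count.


Affine F_5-points: {(0, 2), (1, 3), (2, 2), (4, 3)}; count = 4.

For each of the 25 pairs (x, y) ∈ F_5², evaluate f(x, y) mod 5. Record the zeros.
  x = 0: [0↦3, 1↦4, 2↦0, 3↦1, 4↦2]  zeros at y ∈ {2}
  x = 1: [0↦3, 1↦2, 2↦1, 3↦0, 4↦4]  zeros at y ∈ {3}
  x = 2: [0↦1, 1↦3, 2↦0, 3↦2, 4↦4]  zeros at y ∈ {2}
  x = 3: [0↦2, 1↦2, 2↦2, 3↦2, 4↦2]  zeros at y ∈ ∅
  x = 4: [0↦1, 1↦4, 2↦2, 3↦0, 4↦3]  zeros at y ∈ {3}
Collecting zeros: affine points = {(0, 2), (1, 3), (2, 2), (4, 3)}.
Total count |C(F_5)_aff| = 4.


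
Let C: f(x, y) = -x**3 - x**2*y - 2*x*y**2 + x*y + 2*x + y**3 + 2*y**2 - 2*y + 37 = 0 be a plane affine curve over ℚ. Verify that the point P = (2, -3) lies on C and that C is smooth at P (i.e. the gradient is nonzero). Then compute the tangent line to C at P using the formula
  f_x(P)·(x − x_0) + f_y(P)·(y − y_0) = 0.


Tangent line at P: -19*x + 35*y + 143 = 0.

Step 1: f(2, -3) = 0, so P lies on C.
Step 2: partial derivatives
  f_x(x, y) = -3*x**2 - 2*x*y - 2*y**2 + y + 2, f_y(x, y) = -x**2 - 4*x*y + x + 3*y**2 + 4*y - 2.
  f_x(P) = -19, f_y(P) = 35 (gradient nonzero, so P is smooth).
Step 3: tangent line at P: -19·(x − 2) + 35·(y − -3) = 0.
Expanding: -19*x + 35*y + 143 = 0.


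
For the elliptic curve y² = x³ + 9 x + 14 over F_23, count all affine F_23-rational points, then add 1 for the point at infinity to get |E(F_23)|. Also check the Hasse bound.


Affine points = {(1, 1), (1, 22), (5, 0), (6, 10), (6, 13), (7, 11), (7, 12), (8, 0), (10, 0), (11, 8), (11, 15), (14, 3), (14, 20), (19, 11), (19, 12), (20, 11), (20, 12), (22, 2), (22, 21)}; affine count = 19; |E(F_23)| = 20.

Discriminant check: Δ ∝ 4a³ + 27b² = 4·9³ + 27·14² = 4·729 + 27·196 ≡ 20 (mod 23). Nonzero ⇒ E is nonsingular.
For each x ∈ F_23, compute rhs = x³ + 9·x + 14 mod 23, then count y ∈ F_23 with y² ≡ rhs.
  x = 0: rhs = 14, matching y values: none (0 points).
  x = 1: rhs = 1, matching y values: 1, 22 (2 points).
  x = 2: rhs = 17, matching y values: none (0 points).
  x = 3: rhs = 22, matching y values: none (0 points).
  x = 4: rhs = 22, matching y values: none (0 points).
  x = 5: rhs = 0, matching y values: 0 (1 points).
  x = 6: rhs = 8, matching y values: 10, 13 (2 points).
  x = 7: rhs = 6, matching y values: 11, 12 (2 points).
  x = 8: rhs = 0, matching y values: 0 (1 points).
  x = 9: rhs = 19, matching y values: none (0 points).
  x = 10: rhs = 0, matching y values: 0 (1 points).
  x = 11: rhs = 18, matching y values: 8, 15 (2 points).
  x = 12: rhs = 10, matching y values: none (0 points).
  x = 13: rhs = 5, matching y values: none (0 points).
  x = 14: rhs = 9, matching y values: 3, 20 (2 points).
  x = 15: rhs = 5, matching y values: none (0 points).
  x = 16: rhs = 22, matching y values: none (0 points).
  x = 17: rhs = 20, matching y values: none (0 points).
  x = 18: rhs = 5, matching y values: none (0 points).
  x = 19: rhs = 6, matching y values: 11, 12 (2 points).
  x = 20: rhs = 6, matching y values: 11, 12 (2 points).
  x = 21: rhs = 11, matching y values: none (0 points).
  x = 22: rhs = 4, matching y values: 2, 21 (2 points).
Total affine count: 19.
Full point count |E(F_23)| = 19 + 1 = 20.
Hasse bound: |20 − (23+1)| = |-4| = 4 ≤ 2√23 ≈ 9.5917 ✓.


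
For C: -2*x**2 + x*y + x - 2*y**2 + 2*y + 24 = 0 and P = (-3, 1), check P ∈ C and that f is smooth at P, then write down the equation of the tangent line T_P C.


Tangent line at P: 14*x - 5*y + 47 = 0.

Step 1: f(-3, 1) = 0, so P lies on C.
Step 2: partial derivatives
  f_x(x, y) = -4*x + y + 1, f_y(x, y) = x - 4*y + 2.
  f_x(P) = 14, f_y(P) = -5 (gradient nonzero, so P is smooth).
Step 3: tangent line at P: 14·(x − -3) + -5·(y − 1) = 0.
Expanding: 14*x - 5*y + 47 = 0.


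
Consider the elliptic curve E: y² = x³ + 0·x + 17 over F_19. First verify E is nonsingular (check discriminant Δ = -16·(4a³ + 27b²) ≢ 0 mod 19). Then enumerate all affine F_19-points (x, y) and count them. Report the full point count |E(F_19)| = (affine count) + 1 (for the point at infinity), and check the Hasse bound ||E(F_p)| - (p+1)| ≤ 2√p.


Affine points = {(0, 6), (0, 13), (2, 5), (2, 14), (3, 5), (3, 14), (4, 9), (4, 10), (5, 3), (5, 16), (6, 9), (6, 10), (8, 4), (8, 15), (9, 9), (9, 10), (12, 4), (12, 15), (14, 5), (14, 14), (16, 3), (16, 16), (17, 3), (17, 16), (18, 4), (18, 15)}; affine count = 26; |E(F_19)| = 27.

Discriminant check: Δ ∝ 4a³ + 27b² = 4·0³ + 27·17² = 4·0 + 27·289 ≡ 13 (mod 19). Nonzero ⇒ E is nonsingular.
For each x ∈ F_19, compute rhs = x³ + 0·x + 17 mod 19, then count y ∈ F_19 with y² ≡ rhs.
  x = 0: rhs = 17, matching y values: 6, 13 (2 points).
  x = 1: rhs = 18, matching y values: none (0 points).
  x = 2: rhs = 6, matching y values: 5, 14 (2 points).
  x = 3: rhs = 6, matching y values: 5, 14 (2 points).
  x = 4: rhs = 5, matching y values: 9, 10 (2 points).
  x = 5: rhs = 9, matching y values: 3, 16 (2 points).
  x = 6: rhs = 5, matching y values: 9, 10 (2 points).
  x = 7: rhs = 18, matching y values: none (0 points).
  x = 8: rhs = 16, matching y values: 4, 15 (2 points).
  x = 9: rhs = 5, matching y values: 9, 10 (2 points).
  x = 10: rhs = 10, matching y values: none (0 points).
  x = 11: rhs = 18, matching y values: none (0 points).
  x = 12: rhs = 16, matching y values: 4, 15 (2 points).
  x = 13: rhs = 10, matching y values: none (0 points).
  x = 14: rhs = 6, matching y values: 5, 14 (2 points).
  x = 15: rhs = 10, matching y values: none (0 points).
  x = 16: rhs = 9, matching y values: 3, 16 (2 points).
  x = 17: rhs = 9, matching y values: 3, 16 (2 points).
  x = 18: rhs = 16, matching y values: 4, 15 (2 points).
Total affine count: 26.
Full point count |E(F_19)| = 26 + 1 = 27.
Hasse bound: |27 − (19+1)| = |7| = 7 ≤ 2√19 ≈ 8.7178 ✓.


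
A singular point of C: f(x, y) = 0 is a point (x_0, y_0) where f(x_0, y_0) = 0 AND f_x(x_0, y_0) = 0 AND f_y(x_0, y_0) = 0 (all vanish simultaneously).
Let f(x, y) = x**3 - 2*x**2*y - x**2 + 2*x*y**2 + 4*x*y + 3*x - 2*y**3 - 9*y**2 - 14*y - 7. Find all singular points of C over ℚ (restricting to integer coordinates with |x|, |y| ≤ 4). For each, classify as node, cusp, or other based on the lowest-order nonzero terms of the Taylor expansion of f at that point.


Singular points: {(-1, -2)}; classification: cusp.

Compute partial derivatives:
  f_x = 3*x**2 - 4*x*y - 2*x + 2*y**2 + 4*y + 3.
  f_y = -2*x**2 + 4*x*y + 4*x - 6*y**2 - 18*y - 14.
Scan x_0 ∈ {−4, ..., 4}. For each x_0, f_y(x_0, y) is a polynomial in y; find its integer roots y ∈ {−4, ..., 4}, then test f_x and f at those candidates.
  x = -4: f_y(-4, y) = -6*y**2 - 34*y - 62; no integer root y with |y| ≤ 4.
  x = -3: f_y(-3, y) = -6*y**2 - 30*y - 44; no integer root y with |y| ≤ 4.
  x = -2: f_y(-2, y) = -6*y**2 - 26*y - 30; no integer root y with |y| ≤ 4.
  x = -1: f_y(-1, y) = -6*y**2 - 22*y - 20; vanishes at y ∈ {-2}. (-1, -2): f_x = 0, f = 0 — SINGULAR.
  x = 0: f_y(0, y) = -6*y**2 - 18*y - 14; no integer root y with |y| ≤ 4.
  x = 1: f_y(1, y) = -6*y**2 - 14*y - 12; no integer root y with |y| ≤ 4.
  x = 2: f_y(2, y) = -6*y**2 - 10*y - 14; no integer root y with |y| ≤ 4.
  x = 3: f_y(3, y) = -6*y**2 - 6*y - 20; no integer root y with |y| ≤ 4.
  x = 4: f_y(4, y) = -6*y**2 - 2*y - 30; no integer root y with |y| ≤ 4.
Only singular point on the grid: (-1, -2).
Classify: substitute x = -1 + u, y = -2 + v and expand: f = u**3 - 2*u**2*v + 2*u*v**2 - 2*v**3 + v**2.
No constant or linear terms (consistent with a singular point). Quadratic part: v**2. Cubic part: u**3 - 2*u**2*v + 2*u*v**2 - 2*v**3.
The quadratic part v**2 is a perfect square, so there is a single (double) tangent line v = 0, i.e. y = -2. Restricting the cubic part to that line (v = 0) leaves u**3 ≠ 0, so f is not divisible by v and the branch is v² ≈ -u**3 to lowest order — this is a cusp.
Classification: cusp.


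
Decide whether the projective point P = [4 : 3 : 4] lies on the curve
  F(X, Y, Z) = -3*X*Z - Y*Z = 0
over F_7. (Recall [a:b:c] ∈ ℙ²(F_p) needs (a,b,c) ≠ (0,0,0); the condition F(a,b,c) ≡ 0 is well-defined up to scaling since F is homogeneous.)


F(4,3,4) ≡ 3 (mod 7); P is NOT on the curve.

Evaluate F(4, 3, 4) term-by-term (mod 7).
  -3*X*Z ↦ -3·4·1·4 = -48
  -Y*Z ↦ -1·1·3·4 = -12
Sum: F(4, 3, 4) = (-48) + (-12) = -60.
Reducing mod 7: -60 ≡ 3 (mod 7).
Since F(a, b, c) ≡ 3 ≠ 0 (mod 7), P does NOT lie on the curve.


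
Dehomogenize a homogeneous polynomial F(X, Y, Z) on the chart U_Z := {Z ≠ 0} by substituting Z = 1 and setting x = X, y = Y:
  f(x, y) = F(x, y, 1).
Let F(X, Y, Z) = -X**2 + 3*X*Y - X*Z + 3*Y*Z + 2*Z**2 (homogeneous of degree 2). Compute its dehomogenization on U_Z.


f(x, y) = -x**2 + 3*x*y - x + 3*y + 2

On U_Z we set Z = 1. Each monomial c·X^i·Y^j·Z^k in F becomes c·x^i·y^j·1^k = c·x^i·y^j.
Substituting Z = 1: F(X, Y, 1) = -x**2 + 3*x*y - x + 3*y + 2.
Note: deg(f) ≤ deg(F) = 2; strict inequality happens when F is divisible by Z (lost terms).


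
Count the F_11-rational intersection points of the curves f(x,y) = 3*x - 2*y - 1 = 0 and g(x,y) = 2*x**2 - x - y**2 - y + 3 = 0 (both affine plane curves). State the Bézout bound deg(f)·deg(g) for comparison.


Common zeros: ∅; count = 0; Bézout bound = 2.

deg(f) = 1, deg(g) = 2, so Bézout bound = 2.
Scan x ∈ F_11. For each x, list the y ∈ F_11 with f(x, y) ≡ 0 and those with g(x, y) ≡ 0 (mod 11); the common zeros in that column are the intersection.
  x = 0: f ≡ 0 at y ∈ {5}; g ≡ 0 at y ∈ ∅; common: ∅.
  x = 1: f ≡ 0 at y ∈ {1}; g ≡ 0 at y ∈ ∅; common: ∅.
  x = 2: f ≡ 0 at y ∈ {8}; g ≡ 0 at y ∈ {4, 6}; common: ∅.
  x = 3: f ≡ 0 at y ∈ {4}; g ≡ 0 at y ∈ ∅; common: ∅.
  x = 4: f ≡ 0 at y ∈ {0}; g ≡ 0 at y ∈ {4, 6}; common: ∅.
  x = 5: f ≡ 0 at y ∈ {7}; g ≡ 0 at y ∈ ∅; common: ∅.
  x = 6: f ≡ 0 at y ∈ {3}; g ≡ 0 at y ∈ ∅; common: ∅.
  x = 7: f ≡ 0 at y ∈ {10}; g ≡ 0 at y ∈ {2, 8}; common: ∅.
  x = 8: f ≡ 0 at y ∈ {6}; g ≡ 0 at y ∈ {1, 9}; common: ∅.
  x = 9: f ≡ 0 at y ∈ {2}; g ≡ 0 at y ∈ {1, 9}; common: ∅.
  x = 10: f ≡ 0 at y ∈ {9}; g ≡ 0 at y ∈ {2, 8}; common: ∅.
Collecting: common zeros = ∅, so the count is 0.
Comparison with the Bézout bound: 0 ≤ 2 = deg(f)·deg(g), as expected for curves with no common component (the affine F_11-count falls short of the bound because intersections may lie at infinity, over extension fields, or carry multiplicity).


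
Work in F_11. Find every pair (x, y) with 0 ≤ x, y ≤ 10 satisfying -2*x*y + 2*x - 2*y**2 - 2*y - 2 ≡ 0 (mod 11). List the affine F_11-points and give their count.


Affine F_11-points: {(1, 0), (1, 9), (4, 2), (4, 4), (6, 5), (6, 10), (7, 7), (9, 6), (10, 3), (10, 8)}; count = 10.

For each of the 121 pairs (x, y) ∈ F_11², evaluate f(x, y) mod 11. Record the zeros.
  x = 0: [0↦9, 1↦5, 2↦8, 3↦7, 4↦2, 5↦4, 6↦2, 7↦7, 8↦8, 9↦5, 10↦9]  zeros at y ∈ ∅
  x = 1: [0↦0, 1↦5, 2↦6, 3↦3, 4↦7, 5↦7, 6↦3, 7↦6, 8↦5, 9↦0, 10↦2]  zeros at y ∈ {0, 9}
  x = 2: [0↦2, 1↦5, 2↦4, 3↦10, 4↦1, 5↦10, 6↦4, 7↦5, 8↦2, 9↦6, 10↦6]  zeros at y ∈ ∅
  x = 3: [0↦4, 1↦5, 2↦2, 3↦6, 4↦6, 5↦2, 6↦5, 7↦4, 8↦10, 9↦1, 10↦10]  zeros at y ∈ ∅
  x = 4: [0↦6, 1↦5, 2↦0, 3↦2, 4↦0, 5↦5, 6↦6, 7↦3, 8↦7, 9↦7, 10↦3]  zeros at y ∈ {2, 4}
  x = 5: [0↦8, 1↦5, 2↦9, 3↦9, 4↦5, 5↦8, 6↦7, 7↦2, 8↦4, 9↦2, 10↦7]  zeros at y ∈ ∅
  x = 6: [0↦10, 1↦5, 2↦7, 3↦5, 4↦10, 5↦0, 6↦8, 7↦1, 8↦1, 9↦8, 10↦0]  zeros at y ∈ {5, 10}
  x = 7: [0↦1, 1↦5, 2↦5, 3↦1, 4↦4, 5↦3, 6↦9, 7↦0, 8↦9, 9↦3, 10↦4]  zeros at y ∈ {7}
  x = 8: [0↦3, 1↦5, 2↦3, 3↦8, 4↦9, 5↦6, 6↦10, 7↦10, 8↦6, 9↦9, 10↦8]  zeros at y ∈ ∅
  x = 9: [0↦5, 1↦5, 2↦1, 3↦4, 4↦3, 5↦9, 6↦0, 7↦9, 8↦3, 9↦4, 10↦1]  zeros at y ∈ {6}
  x = 10: [0↦7, 1↦5, 2↦10, 3↦0, 4↦8, 5↦1, 6↦1, 7↦8, 8↦0, 9↦10, 10↦5]  zeros at y ∈ {3, 8}
Collecting zeros: affine points = {(1, 0), (1, 9), (4, 2), (4, 4), (6, 5), (6, 10), (7, 7), (9, 6), (10, 3), (10, 8)}.
Total count |C(F_11)_aff| = 10.


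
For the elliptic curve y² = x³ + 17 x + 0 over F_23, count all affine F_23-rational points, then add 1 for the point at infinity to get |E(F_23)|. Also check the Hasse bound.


Affine points = {(0, 0), (1, 8), (1, 15), (3, 3), (3, 20), (5, 7), (5, 16), (7, 5), (7, 18), (8, 2), (8, 21), (9, 10), (9, 13), (11, 0), (12, 0), (13, 7), (13, 16), (17, 2), (17, 21), (19, 11), (19, 12), (21, 2), (21, 21)}; affine count = 23; |E(F_23)| = 24.

Discriminant check: Δ ∝ 4a³ + 27b² = 4·17³ + 27·0² = 4·4913 + 27·0 ≡ 10 (mod 23). Nonzero ⇒ E is nonsingular.
For each x ∈ F_23, compute rhs = x³ + 17·x + 0 mod 23, then count y ∈ F_23 with y² ≡ rhs.
  x = 0: rhs = 0, matching y values: 0 (1 points).
  x = 1: rhs = 18, matching y values: 8, 15 (2 points).
  x = 2: rhs = 19, matching y values: none (0 points).
  x = 3: rhs = 9, matching y values: 3, 20 (2 points).
  x = 4: rhs = 17, matching y values: none (0 points).
  x = 5: rhs = 3, matching y values: 7, 16 (2 points).
  x = 6: rhs = 19, matching y values: none (0 points).
  x = 7: rhs = 2, matching y values: 5, 18 (2 points).
  x = 8: rhs = 4, matching y values: 2, 21 (2 points).
  x = 9: rhs = 8, matching y values: 10, 13 (2 points).
  x = 10: rhs = 20, matching y values: none (0 points).
  x = 11: rhs = 0, matching y values: 0 (1 points).
  x = 12: rhs = 0, matching y values: 0 (1 points).
  x = 13: rhs = 3, matching y values: 7, 16 (2 points).
  x = 14: rhs = 15, matching y values: none (0 points).
  x = 15: rhs = 19, matching y values: none (0 points).
  x = 16: rhs = 21, matching y values: none (0 points).
  x = 17: rhs = 4, matching y values: 2, 21 (2 points).
  x = 18: rhs = 20, matching y values: none (0 points).
  x = 19: rhs = 6, matching y values: 11, 12 (2 points).
  x = 20: rhs = 14, matching y values: none (0 points).
  x = 21: rhs = 4, matching y values: 2, 21 (2 points).
  x = 22: rhs = 5, matching y values: none (0 points).
Total affine count: 23.
Full point count |E(F_23)| = 23 + 1 = 24.
Hasse bound: |24 − (23+1)| = |0| = 0 ≤ 2√23 ≈ 9.5917 ✓.


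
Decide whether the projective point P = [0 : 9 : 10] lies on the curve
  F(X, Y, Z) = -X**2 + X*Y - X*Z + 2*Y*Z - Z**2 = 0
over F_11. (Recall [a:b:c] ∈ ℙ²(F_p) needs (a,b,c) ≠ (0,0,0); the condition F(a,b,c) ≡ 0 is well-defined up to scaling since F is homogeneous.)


F(0,9,10) ≡ 3 (mod 11); P is NOT on the curve.

Evaluate F(0, 9, 10) term-by-term (mod 11).
  -X**2 ↦ -1·0·1·1 = 0
  X*Y ↦ 1·0·9·1 = 0
  -X*Z ↦ -1·0·1·10 = 0
  2*Y*Z ↦ 2·1·9·10 = 180
  -Z**2 ↦ -1·1·1·100 = -100
Sum: F(0, 9, 10) = (0) + (0) + (0) + (180) + (-100) = 80.
Reducing mod 11: 80 ≡ 3 (mod 11).
Since F(a, b, c) ≡ 3 ≠ 0 (mod 11), P does NOT lie on the curve.


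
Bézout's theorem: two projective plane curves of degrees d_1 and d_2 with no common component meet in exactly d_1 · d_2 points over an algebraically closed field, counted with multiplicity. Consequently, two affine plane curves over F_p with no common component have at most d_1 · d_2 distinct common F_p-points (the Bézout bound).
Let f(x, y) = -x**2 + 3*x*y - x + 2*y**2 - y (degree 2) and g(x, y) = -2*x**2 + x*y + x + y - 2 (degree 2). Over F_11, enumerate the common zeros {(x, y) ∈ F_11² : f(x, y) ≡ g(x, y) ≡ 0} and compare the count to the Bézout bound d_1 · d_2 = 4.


Common zeros: {(1, 7)}; count = 1; Bézout bound = 4.

deg(f) = 2, deg(g) = 2, so Bézout bound = 4.
Scan x ∈ F_11. For each x, list the y ∈ F_11 with f(x, y) ≡ 0 and those with g(x, y) ≡ 0 (mod 11); the common zeros in that column are the intersection.
  x = 0: f ≡ 0 at y ∈ {0, 6}; g ≡ 0 at y ∈ {2}; common: ∅.
  x = 1: f ≡ 0 at y ∈ {3, 7}; g ≡ 0 at y ∈ {7}; common: {7}.
  x = 2: f ≡ 0 at y ∈ ∅; g ≡ 0 at y ∈ {10}; common: ∅.
  x = 3: f ≡ 0 at y ∈ ∅; g ≡ 0 at y ∈ {7}; common: ∅.
  x = 4: f ≡ 0 at y ∈ ∅; g ≡ 0 at y ∈ {6}; common: ∅.
  x = 5: f ≡ 0 at y ∈ ∅; g ≡ 0 at y ∈ {6}; common: ∅.
  x = 6: f ≡ 0 at y ∈ {2, 6}; g ≡ 0 at y ∈ {5}; common: ∅.
  x = 7: f ≡ 0 at y ∈ {3, 9}; g ≡ 0 at y ∈ {2}; common: ∅.
  x = 8: f ≡ 0 at y ∈ {7, 9}; g ≡ 0 at y ∈ {5}; common: ∅.
  x = 9: f ≡ 0 at y ∈ ∅; g ≡ 0 at y ∈ {10}; common: ∅.
  x = 10: f ≡ 0 at y ∈ {0, 2}; g ≡ 0 at y ∈ ∅; common: ∅.
Collecting: common zeros = {(1, 7)}, so the count is 1.
Comparison with the Bézout bound: 1 ≤ 4 = deg(f)·deg(g), as expected for curves with no common component (the affine F_11-count falls short of the bound because intersections may lie at infinity, over extension fields, or carry multiplicity).


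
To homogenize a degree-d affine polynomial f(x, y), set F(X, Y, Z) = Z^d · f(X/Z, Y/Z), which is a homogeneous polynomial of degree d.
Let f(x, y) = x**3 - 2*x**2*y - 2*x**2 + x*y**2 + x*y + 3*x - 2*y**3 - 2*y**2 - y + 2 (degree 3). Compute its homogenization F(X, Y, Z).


F(X, Y, Z) = X**3 - 2*X**2*Y - 2*X**2*Z + X*Y**2 + X*Y*Z + 3*X*Z**2 - 2*Y**3 - 2*Y**2*Z - Y*Z**2 + 2*Z**3

deg(f) = 3.
Substitute x = X/Z, y = Y/Z into f, then multiply by Z^3.
  monomial 1·x^3·y^0 ↦ 1·X^3·Y^0·Z^0.
  monomial -2·x^2·y^1 ↦ -2·X^2·Y^1·Z^0.
  monomial -2·x^2·y^0 ↦ -2·X^2·Y^0·Z^1.
  monomial 1·x^1·y^2 ↦ 1·X^1·Y^2·Z^0.
  monomial 1·x^1·y^1 ↦ 1·X^1·Y^1·Z^1.
  monomial 3·x^1·y^0 ↦ 3·X^1·Y^0·Z^2.
  monomial -2·x^0·y^3 ↦ -2·X^0·Y^3·Z^0.
  monomial -2·x^0·y^2 ↦ -2·X^0·Y^2·Z^1.
  monomial -1·x^0·y^1 ↦ -1·X^0·Y^1·Z^2.
  monomial 2·x^0·y^0 ↦ 2·X^0·Y^0·Z^3.
Collecting: F(X, Y, Z) = X**3 - 2*X**2*Y - 2*X**2*Z + X*Y**2 + X*Y*Z + 3*X*Z**2 - 2*Y**3 - 2*Y**2*Z - Y*Z**2 + 2*Z**3.


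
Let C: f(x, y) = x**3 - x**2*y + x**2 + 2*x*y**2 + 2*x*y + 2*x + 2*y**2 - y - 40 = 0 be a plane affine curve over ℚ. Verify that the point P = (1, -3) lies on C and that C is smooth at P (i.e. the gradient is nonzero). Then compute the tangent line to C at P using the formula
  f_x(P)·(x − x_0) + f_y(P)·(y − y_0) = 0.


Tangent line at P: 25*x - 24*y - 97 = 0.

Step 1: f(1, -3) = 0, so P lies on C.
Step 2: partial derivatives
  f_x(x, y) = 3*x**2 - 2*x*y + 2*x + 2*y**2 + 2*y + 2, f_y(x, y) = -x**2 + 4*x*y + 2*x + 4*y - 1.
  f_x(P) = 25, f_y(P) = -24 (gradient nonzero, so P is smooth).
Step 3: tangent line at P: 25·(x − 1) + -24·(y − -3) = 0.
Expanding: 25*x - 24*y - 97 = 0.


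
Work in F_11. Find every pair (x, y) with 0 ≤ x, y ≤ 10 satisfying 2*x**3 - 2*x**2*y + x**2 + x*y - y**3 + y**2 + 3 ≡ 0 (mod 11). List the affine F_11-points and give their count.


Affine F_11-points: {(1, 2), (1, 5), (2, 8), (3, 0), (6, 10), (8, 2), (9, 2)}; count = 7.

For each of the 121 pairs (x, y) ∈ F_11², evaluate f(x, y) mod 11. Record the zeros.
  x = 0: [0↦3, 1↦3, 2↦10, 3↦7, 4↦10, 5↦2, 6↦10, 7↦6, 8↦6, 9↦4, 10↦5]  zeros at y ∈ ∅
  x = 1: [0↦6, 1↦5, 2↦0, 3↦7, 4↦9, 5↦0, 6↦7, 7↦2, 8↦1, 9↦9, 10↦9]  zeros at y ∈ {2, 5}
  x = 2: [0↦1, 1↦6, 2↦7, 3↦9, 4↦6, 5↦3, 6↦5, 7↦6, 8↦0, 9↦3, 10↦9]  zeros at y ∈ {8}
  x = 3: [0↦0, 1↦7, 2↦10, 3↦3, 4↦2, 5↦1, 6↦5, 7↦8, 8↦4, 9↦9, 10↦6]  zeros at y ∈ {0}
  x = 4: [0↦4, 1↦9, 2↦10, 3↦1, 4↦9, 5↦6, 6↦8, 7↦9, 8↦3, 9↦6, 10↦1]  zeros at y ∈ ∅
  x = 5: [0↦3, 1↦2, 2↦8, 3↦4, 4↦6, 5↦8, 6↦4, 7↦10, 8↦9, 9↦6, 10↦6]  zeros at y ∈ ∅
  x = 6: [0↦9, 1↦9, 2↦5, 3↦2, 4↦5, 5↦8, 6↦5, 7↦1, 8↦1, 9↦10, 10↦0]  zeros at y ∈ {10}
  x = 7: [0↦1, 1↦9, 2↦2, 3↦7, 4↦7, 5↦7, 6↦1, 7↦5, 8↦2, 9↦8, 10↦6]  zeros at y ∈ ∅
  x = 8: [0↦2, 1↦3, 2↦0, 3↦9, 4↦2, 5↦6, 6↦4, 7↦1, 8↦2, 9↦1, 10↦3]  zeros at y ∈ {2}
  x = 9: [0↦2, 1↦3, 2↦0, 3↦9, 4↦2, 5↦6, 6↦4, 7↦1, 8↦2, 9↦1, 10↦3]  zeros at y ∈ {2}
  x = 10: [0↦2, 1↦10, 2↦3, 3↦8, 4↦8, 5↦8, 6↦2, 7↦6, 8↦3, 9↦9, 10↦7]  zeros at y ∈ ∅
Collecting zeros: affine points = {(1, 2), (1, 5), (2, 8), (3, 0), (6, 10), (8, 2), (9, 2)}.
Total count |C(F_11)_aff| = 7.


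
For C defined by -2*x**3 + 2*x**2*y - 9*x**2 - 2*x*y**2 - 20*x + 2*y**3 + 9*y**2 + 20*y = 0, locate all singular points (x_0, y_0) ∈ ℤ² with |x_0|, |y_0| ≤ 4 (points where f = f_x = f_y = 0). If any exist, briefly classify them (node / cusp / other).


Singular points: {(-2, -2)}; classification: node.

Compute partial derivatives:
  f_x = -6*x**2 + 4*x*y - 18*x - 2*y**2 - 20.
  f_y = 2*x**2 - 4*x*y + 6*y**2 + 18*y + 20.
Scan x_0 ∈ {−4, ..., 4}. For each x_0, f_y(x_0, y) is a polynomial in y; find its integer roots y ∈ {−4, ..., 4}, then test f_x and f at those candidates.
  x = -4: f_y(-4, y) = 6*y**2 + 34*y + 52; no integer root y with |y| ≤ 4.
  x = -3: f_y(-3, y) = 6*y**2 + 30*y + 38; no integer root y with |y| ≤ 4.
  x = -2: f_y(-2, y) = 6*y**2 + 26*y + 28; vanishes at y ∈ {-2}. (-2, -2): f_x = 0, f = 0 — SINGULAR.
  x = -1: f_y(-1, y) = 6*y**2 + 22*y + 22; no integer root y with |y| ≤ 4.
  x = 0: f_y(0, y) = 6*y**2 + 18*y + 20; no integer root y with |y| ≤ 4.
  x = 1: f_y(1, y) = 6*y**2 + 14*y + 22; no integer root y with |y| ≤ 4.
  x = 2: f_y(2, y) = 6*y**2 + 10*y + 28; no integer root y with |y| ≤ 4.
  x = 3: f_y(3, y) = 6*y**2 + 6*y + 38; no integer root y with |y| ≤ 4.
  x = 4: f_y(4, y) = 6*y**2 + 2*y + 52; no integer root y with |y| ≤ 4.
Only singular point on the grid: (-2, -2).
Classify: substitute x = -2 + u, y = -2 + v and expand: f = -2*u**3 + 2*u**2*v - u**2 - 2*u*v**2 + 2*v**3 + v**2.
No constant or linear terms (consistent with a singular point). Quadratic part: -u**2 + v**2. Cubic part: -2*u**3 + 2*u**2*v - 2*u*v**2 + 2*v**3.
The quadratic part v**2 - u**2 = (v − u)(v + u) splits into two distinct linear factors, so there are two distinct tangent lines y − -2 = ±(x − -2) — this is a node (ordinary double point).
Classification: node.


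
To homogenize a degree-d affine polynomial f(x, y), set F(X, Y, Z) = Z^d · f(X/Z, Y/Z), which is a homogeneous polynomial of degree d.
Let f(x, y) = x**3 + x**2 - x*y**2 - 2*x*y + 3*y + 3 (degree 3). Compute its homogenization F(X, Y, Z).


F(X, Y, Z) = X**3 + X**2*Z - X*Y**2 - 2*X*Y*Z + 3*Y*Z**2 + 3*Z**3

deg(f) = 3.
Substitute x = X/Z, y = Y/Z into f, then multiply by Z^3.
  monomial 1·x^3·y^0 ↦ 1·X^3·Y^0·Z^0.
  monomial 1·x^2·y^0 ↦ 1·X^2·Y^0·Z^1.
  monomial -1·x^1·y^2 ↦ -1·X^1·Y^2·Z^0.
  monomial -2·x^1·y^1 ↦ -2·X^1·Y^1·Z^1.
  monomial 3·x^0·y^1 ↦ 3·X^0·Y^1·Z^2.
  monomial 3·x^0·y^0 ↦ 3·X^0·Y^0·Z^3.
Collecting: F(X, Y, Z) = X**3 + X**2*Z - X*Y**2 - 2*X*Y*Z + 3*Y*Z**2 + 3*Z**3.


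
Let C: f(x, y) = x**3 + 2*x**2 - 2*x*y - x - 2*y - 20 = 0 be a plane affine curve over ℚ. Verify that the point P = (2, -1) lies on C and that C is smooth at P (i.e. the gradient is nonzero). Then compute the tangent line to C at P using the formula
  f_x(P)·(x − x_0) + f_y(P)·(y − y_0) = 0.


Tangent line at P: 21*x - 6*y - 48 = 0.

Step 1: f(2, -1) = 0, so P lies on C.
Step 2: partial derivatives
  f_x(x, y) = 3*x**2 + 4*x - 2*y - 1, f_y(x, y) = -2*x - 2.
  f_x(P) = 21, f_y(P) = -6 (gradient nonzero, so P is smooth).
Step 3: tangent line at P: 21·(x − 2) + -6·(y − -1) = 0.
Expanding: 21*x - 6*y - 48 = 0.


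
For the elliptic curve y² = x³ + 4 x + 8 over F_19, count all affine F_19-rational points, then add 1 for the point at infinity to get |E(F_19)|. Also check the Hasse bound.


Affine points = {(2, 9), (2, 10), (3, 3), (3, 16), (5, 1), (5, 18), (6, 1), (6, 18), (8, 1), (8, 18), (12, 6), (12, 13), (15, 2), (15, 17), (16, 8), (16, 11), (17, 7), (17, 12)}; affine count = 18; |E(F_19)| = 19.

Discriminant check: Δ ∝ 4a³ + 27b² = 4·4³ + 27·8² = 4·64 + 27·64 ≡ 8 (mod 19). Nonzero ⇒ E is nonsingular.
For each x ∈ F_19, compute rhs = x³ + 4·x + 8 mod 19, then count y ∈ F_19 with y² ≡ rhs.
  x = 0: rhs = 8, matching y values: none (0 points).
  x = 1: rhs = 13, matching y values: none (0 points).
  x = 2: rhs = 5, matching y values: 9, 10 (2 points).
  x = 3: rhs = 9, matching y values: 3, 16 (2 points).
  x = 4: rhs = 12, matching y values: none (0 points).
  x = 5: rhs = 1, matching y values: 1, 18 (2 points).
  x = 6: rhs = 1, matching y values: 1, 18 (2 points).
  x = 7: rhs = 18, matching y values: none (0 points).
  x = 8: rhs = 1, matching y values: 1, 18 (2 points).
  x = 9: rhs = 13, matching y values: none (0 points).
  x = 10: rhs = 3, matching y values: none (0 points).
  x = 11: rhs = 15, matching y values: none (0 points).
  x = 12: rhs = 17, matching y values: 6, 13 (2 points).
  x = 13: rhs = 15, matching y values: none (0 points).
  x = 14: rhs = 15, matching y values: none (0 points).
  x = 15: rhs = 4, matching y values: 2, 17 (2 points).
  x = 16: rhs = 7, matching y values: 8, 11 (2 points).
  x = 17: rhs = 11, matching y values: 7, 12 (2 points).
  x = 18: rhs = 3, matching y values: none (0 points).
Total affine count: 18.
Full point count |E(F_19)| = 18 + 1 = 19.
Hasse bound: |19 − (19+1)| = |-1| = 1 ≤ 2√19 ≈ 8.7178 ✓.


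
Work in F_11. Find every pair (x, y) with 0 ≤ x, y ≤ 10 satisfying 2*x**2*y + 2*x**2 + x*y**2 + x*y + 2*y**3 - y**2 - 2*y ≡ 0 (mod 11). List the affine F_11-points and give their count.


Affine F_11-points: {(0, 0), (1, 6), (1, 8), (2, 2), (3, 7), (6, 8), (7, 1), (7, 6), (8, 2), (9, 1), (10, 7)}; count = 11.

For each of the 121 pairs (x, y) ∈ F_11², evaluate f(x, y) mod 11. Record the zeros.
  x = 0: [0↦0, 1↦10, 2↦8, 3↦6, 4↦5, 5↦6, 6↦10, 7↦7, 8↦9, 9↦6, 10↦10]  zeros at y ∈ {0}
  x = 1: [0↦2, 1↦5, 2↦9, 3↦4, 4↦2, 5↦4, 6↦0, 7↦2, 8↦0, 9↦6, 10↦10]  zeros at y ∈ {6, 8}
  x = 2: [0↦8, 1↦8, 2↦0, 3↦7, 4↦8, 5↦4, 6↦7, 7↦7, 8↦5, 9↦2, 10↦10]  zeros at y ∈ {2}
  x = 3: [0↦7, 1↦8, 2↦3, 3↦4, 4↦1, 5↦6, 6↦9, 7↦0, 8↦2, 9↦5, 10↦10]  zeros at y ∈ {7}
  x = 4: [0↦10, 1↦5, 2↦7, 3↦6, 4↦3, 5↦10, 6↦6, 7↦3, 8↦2, 9↦4, 10↦10]  zeros at y ∈ ∅
  x = 5: [0↦6, 1↦10, 2↦1, 3↦2, 4↦3, 5↦5, 6↦9, 7↦5, 8↦5, 9↦10, 10↦10]  zeros at y ∈ ∅
  x = 6: [0↦6, 1↦1, 2↦7, 3↦3, 4↦1, 5↦2, 6↦7, 7↦6, 8↦0, 9↦1, 10↦10]  zeros at y ∈ {8}
  x = 7: [0↦10, 1↦0, 2↦3, 3↦9, 4↦8, 5↦1, 6↦0, 7↦6, 8↦9, 9↦10, 10↦10]  zeros at y ∈ {1, 6}
  x = 8: [0↦7, 1↦7, 2↦0, 3↦9, 4↦2, 5↦2, 6↦10, 7↦5, 8↦10, 9↦4, 10↦10]  zeros at y ∈ {2}
  x = 9: [0↦8, 1↦0, 2↦9, 3↦3, 4↦5, 5↦5, 6↦4, 7↦3, 8↦3, 9↦5, 10↦10]  zeros at y ∈ {1}
  x = 10: [0↦2, 1↦1, 2↦8, 3↦2, 4↦6, 5↦10, 6↦4, 7↦0, 8↦10, 9↦2, 10↦10]  zeros at y ∈ {7}
Collecting zeros: affine points = {(0, 0), (1, 6), (1, 8), (2, 2), (3, 7), (6, 8), (7, 1), (7, 6), (8, 2), (9, 1), (10, 7)}.
Total count |C(F_11)_aff| = 11.


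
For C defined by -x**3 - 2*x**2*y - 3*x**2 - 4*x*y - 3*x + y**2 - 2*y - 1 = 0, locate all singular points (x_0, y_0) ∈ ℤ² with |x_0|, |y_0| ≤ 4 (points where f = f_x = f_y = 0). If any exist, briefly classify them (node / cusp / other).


Singular points: {(-1, 0)}; classification: cusp.

Compute partial derivatives:
  f_x = -3*x**2 - 4*x*y - 6*x - 4*y - 3.
  f_y = -2*x**2 - 4*x + 2*y - 2.
Scan x_0 ∈ {−4, ..., 4}. For each x_0, f_y(x_0, y) is a polynomial in y; find its integer roots y ∈ {−4, ..., 4}, then test f_x and f at those candidates.
  x = -4: f_y(-4, y) = 2*y - 18; no integer root y with |y| ≤ 4.
  x = -3: f_y(-3, y) = 2*y - 8; vanishes at y ∈ {4}. (-3, 4): f_x = 20 ≠ 0.
  x = -2: f_y(-2, y) = 2*y - 2; vanishes at y ∈ {1}. (-2, 1): f_x = 1 ≠ 0.
  x = -1: f_y(-1, y) = 2*y; vanishes at y ∈ {0}. (-1, 0): f_x = 0, f = 0 — SINGULAR.
  x = 0: f_y(0, y) = 2*y - 2; vanishes at y ∈ {1}. (0, 1): f_x = -7 ≠ 0.
  x = 1: f_y(1, y) = 2*y - 8; vanishes at y ∈ {4}. (1, 4): f_x = -44 ≠ 0.
  x = 2: f_y(2, y) = 2*y - 18; no integer root y with |y| ≤ 4.
  x = 3: f_y(3, y) = 2*y - 32; no integer root y with |y| ≤ 4.
  x = 4: f_y(4, y) = 2*y - 50; no integer root y with |y| ≤ 4.
Only singular point on the grid: (-1, 0).
Classify: substitute x = -1 + u, y = 0 + v and expand: f = -u**3 - 2*u**2*v + v**2.
No constant or linear terms (consistent with a singular point). Quadratic part: v**2. Cubic part: -u**3 - 2*u**2*v.
The quadratic part v**2 is a perfect square, so there is a single (double) tangent line v = 0, i.e. y = 0. Restricting the cubic part to that line (v = 0) leaves -u**3 ≠ 0, so f is not divisible by v and the branch is v² ≈ u**3 to lowest order — this is a cusp.
Classification: cusp.


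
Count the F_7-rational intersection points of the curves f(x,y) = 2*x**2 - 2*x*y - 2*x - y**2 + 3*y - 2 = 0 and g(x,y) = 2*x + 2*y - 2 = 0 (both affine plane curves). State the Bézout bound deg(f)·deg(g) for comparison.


Common zeros: {(0, 1), (4, 4)}; count = 2; Bézout bound = 2.

deg(f) = 2, deg(g) = 1, so Bézout bound = 2.
Scan x ∈ F_7. For each x, list the y ∈ F_7 with f(x, y) ≡ 0 and those with g(x, y) ≡ 0 (mod 7); the common zeros in that column are the intersection.
  x = 0: f ≡ 0 at y ∈ {1, 2}; g ≡ 0 at y ∈ {1}; common: {1}.
  x = 1: f ≡ 0 at y ∈ {4}; g ≡ 0 at y ∈ {0}; common: ∅.
  x = 2: f ≡ 0 at y ∈ {1, 5}; g ≡ 0 at y ∈ {6}; common: ∅.
  x = 3: f ≡ 0 at y ∈ {2}; g ≡ 0 at y ∈ {5}; common: ∅.
  x = 4: f ≡ 0 at y ∈ {4, 5}; g ≡ 0 at y ∈ {4}; common: {4}.
  x = 5: f ≡ 0 at y ∈ ∅; g ≡ 0 at y ∈ {3}; common: ∅.
  x = 6: f ≡ 0 at y ∈ ∅; g ≡ 0 at y ∈ {2}; common: ∅.
Collecting: common zeros = {(0, 1), (4, 4)}, so the count is 2.
Comparison with the Bézout bound: 2 ≤ 2 = deg(f)·deg(g), as expected for curves with no common component (the bound is attained).


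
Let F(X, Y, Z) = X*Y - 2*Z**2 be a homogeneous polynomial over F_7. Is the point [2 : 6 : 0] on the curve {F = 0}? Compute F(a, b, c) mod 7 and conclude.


F(2,6,0) ≡ 5 (mod 7); P is NOT on the curve.

Evaluate F(2, 6, 0) term-by-term (mod 7).
  X*Y ↦ 1·2·6·1 = 12
  -2*Z**2 ↦ -2·1·1·0 = 0
Sum: F(2, 6, 0) = (12) + (0) = 12.
Reducing mod 7: 12 ≡ 5 (mod 7).
Since F(a, b, c) ≡ 5 ≠ 0 (mod 7), P does NOT lie on the curve.


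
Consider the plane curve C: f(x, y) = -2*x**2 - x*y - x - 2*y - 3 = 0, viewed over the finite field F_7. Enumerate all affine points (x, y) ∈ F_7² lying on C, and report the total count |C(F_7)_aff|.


Affine F_7-points: {(0, 2), (1, 5), (2, 2), (3, 5), (4, 4), (6, 3)}; count = 6.

For each of the 49 pairs (x, y) ∈ F_7², evaluate f(x, y) mod 7. Record the zeros.
  x = 0: [0↦4, 1↦2, 2↦0, 3↦5, 4↦3, 5↦1, 6↦6]  zeros at y ∈ {2}
  x = 1: [0↦1, 1↦5, 2↦2, 3↦6, 4↦3, 5↦0, 6↦4]  zeros at y ∈ {5}
  x = 2: [0↦1, 1↦4, 2↦0, 3↦3, 4↦6, 5↦2, 6↦5]  zeros at y ∈ {2}
  x = 3: [0↦4, 1↦6, 2↦1, 3↦3, 4↦5, 5↦0, 6↦2]  zeros at y ∈ {5}
  x = 4: [0↦3, 1↦4, 2↦5, 3↦6, 4↦0, 5↦1, 6↦2]  zeros at y ∈ {4}
  x = 5: [0↦5, 1↦5, 2↦5, 3↦5, 4↦5, 5↦5, 6↦5]  zeros at y ∈ ∅
  x = 6: [0↦3, 1↦2, 2↦1, 3↦0, 4↦6, 5↦5, 6↦4]  zeros at y ∈ {3}
Collecting zeros: affine points = {(0, 2), (1, 5), (2, 2), (3, 5), (4, 4), (6, 3)}.
Total count |C(F_7)_aff| = 6.


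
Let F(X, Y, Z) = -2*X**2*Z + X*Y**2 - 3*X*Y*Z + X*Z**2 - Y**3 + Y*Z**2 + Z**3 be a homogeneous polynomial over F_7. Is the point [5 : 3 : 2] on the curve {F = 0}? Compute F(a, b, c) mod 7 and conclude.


F(5,3,2) ≡ 1 (mod 7); P is NOT on the curve.

Evaluate F(5, 3, 2) term-by-term (mod 7).
  -2*X**2*Z ↦ -2·25·1·2 = -100
  X*Y**2 ↦ 1·5·9·1 = 45
  -3*X*Y*Z ↦ -3·5·3·2 = -90
  X*Z**2 ↦ 1·5·1·4 = 20
  -Y**3 ↦ -1·1·27·1 = -27
  Y*Z**2 ↦ 1·1·3·4 = 12
  Z**3 ↦ 1·1·1·8 = 8
Sum: F(5, 3, 2) = (-100) + (45) + (-90) + (20) + (-27) + (12) + (8) = -132.
Reducing mod 7: -132 ≡ 1 (mod 7).
Since F(a, b, c) ≡ 1 ≠ 0 (mod 7), P does NOT lie on the curve.


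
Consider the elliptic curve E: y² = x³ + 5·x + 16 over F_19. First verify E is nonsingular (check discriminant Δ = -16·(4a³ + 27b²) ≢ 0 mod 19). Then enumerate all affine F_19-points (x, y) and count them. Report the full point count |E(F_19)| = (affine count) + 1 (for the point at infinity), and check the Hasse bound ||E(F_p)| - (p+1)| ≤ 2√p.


Affine points = {(0, 4), (0, 15), (3, 1), (3, 18), (4, 9), (4, 10), (8, 6), (8, 13), (9, 7), (9, 12), (13, 6), (13, 13), (17, 6), (17, 13)}; affine count = 14; |E(F_19)| = 15.

Discriminant check: Δ ∝ 4a³ + 27b² = 4·5³ + 27·16² = 4·125 + 27·256 ≡ 2 (mod 19). Nonzero ⇒ E is nonsingular.
For each x ∈ F_19, compute rhs = x³ + 5·x + 16 mod 19, then count y ∈ F_19 with y² ≡ rhs.
  x = 0: rhs = 16, matching y values: 4, 15 (2 points).
  x = 1: rhs = 3, matching y values: none (0 points).
  x = 2: rhs = 15, matching y values: none (0 points).
  x = 3: rhs = 1, matching y values: 1, 18 (2 points).
  x = 4: rhs = 5, matching y values: 9, 10 (2 points).
  x = 5: rhs = 14, matching y values: none (0 points).
  x = 6: rhs = 15, matching y values: none (0 points).
  x = 7: rhs = 14, matching y values: none (0 points).
  x = 8: rhs = 17, matching y values: 6, 13 (2 points).
  x = 9: rhs = 11, matching y values: 7, 12 (2 points).
  x = 10: rhs = 2, matching y values: none (0 points).
  x = 11: rhs = 15, matching y values: none (0 points).
  x = 12: rhs = 18, matching y values: none (0 points).
  x = 13: rhs = 17, matching y values: 6, 13 (2 points).
  x = 14: rhs = 18, matching y values: none (0 points).
  x = 15: rhs = 8, matching y values: none (0 points).
  x = 16: rhs = 12, matching y values: none (0 points).
  x = 17: rhs = 17, matching y values: 6, 13 (2 points).
  x = 18: rhs = 10, matching y values: none (0 points).
Total affine count: 14.
Full point count |E(F_19)| = 14 + 1 = 15.
Hasse bound: |15 − (19+1)| = |-5| = 5 ≤ 2√19 ≈ 8.7178 ✓.


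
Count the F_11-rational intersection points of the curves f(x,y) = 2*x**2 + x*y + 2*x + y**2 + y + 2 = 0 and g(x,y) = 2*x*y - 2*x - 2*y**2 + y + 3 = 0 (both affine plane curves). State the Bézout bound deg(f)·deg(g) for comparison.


Common zeros: {(8, 9)}; count = 1; Bézout bound = 4.

deg(f) = 2, deg(g) = 2, so Bézout bound = 4.
Scan x ∈ F_11. For each x, list the y ∈ F_11 with f(x, y) ≡ 0 and those with g(x, y) ≡ 0 (mod 11); the common zeros in that column are the intersection.
  x = 0: f ≡ 0 at y ∈ {4, 6}; g ≡ 0 at y ∈ {7, 10}; common: ∅.
  x = 1: f ≡ 0 at y ∈ ∅; g ≡ 0 at y ∈ ∅; common: ∅.
  x = 2: f ≡ 0 at y ∈ ∅; g ≡ 0 at y ∈ ∅; common: ∅.
  x = 3: f ≡ 0 at y ∈ {9}; g ≡ 0 at y ∈ {3, 6}; common: ∅.
  x = 4: f ≡ 0 at y ∈ {3}; g ≡ 0 at y ∈ ∅; common: ∅.
  x = 5: f ≡ 0 at y ∈ ∅; g ≡ 0 at y ∈ ∅; common: ∅.
  x = 6: f ≡ 0 at y ∈ ∅; g ≡ 0 at y ∈ {4, 8}; common: ∅.
  x = 7: f ≡ 0 at y ∈ {6, 8}; g ≡ 0 at y ∈ {0, 2}; common: ∅.
  x = 8: f ≡ 0 at y ∈ {4, 9}; g ≡ 0 at y ∈ {5, 9}; common: {9}.
  x = 9: f ≡ 0 at y ∈ ∅; g ≡ 0 at y ∈ ∅; common: ∅.
  x = 10: f ≡ 0 at y ∈ {3, 8}; g ≡ 0 at y ∈ ∅; common: ∅.
Collecting: common zeros = {(8, 9)}, so the count is 1.
Comparison with the Bézout bound: 1 ≤ 4 = deg(f)·deg(g), as expected for curves with no common component (the affine F_11-count falls short of the bound because intersections may lie at infinity, over extension fields, or carry multiplicity).


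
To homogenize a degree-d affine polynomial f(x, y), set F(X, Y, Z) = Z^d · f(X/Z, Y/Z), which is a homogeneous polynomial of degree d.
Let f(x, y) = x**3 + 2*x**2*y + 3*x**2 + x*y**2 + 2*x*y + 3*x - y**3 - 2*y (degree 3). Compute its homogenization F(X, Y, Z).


F(X, Y, Z) = X**3 + 2*X**2*Y + 3*X**2*Z + X*Y**2 + 2*X*Y*Z + 3*X*Z**2 - Y**3 - 2*Y*Z**2

deg(f) = 3.
Substitute x = X/Z, y = Y/Z into f, then multiply by Z^3.
  monomial 1·x^3·y^0 ↦ 1·X^3·Y^0·Z^0.
  monomial 2·x^2·y^1 ↦ 2·X^2·Y^1·Z^0.
  monomial 3·x^2·y^0 ↦ 3·X^2·Y^0·Z^1.
  monomial 1·x^1·y^2 ↦ 1·X^1·Y^2·Z^0.
  monomial 2·x^1·y^1 ↦ 2·X^1·Y^1·Z^1.
  monomial 3·x^1·y^0 ↦ 3·X^1·Y^0·Z^2.
  monomial -1·x^0·y^3 ↦ -1·X^0·Y^3·Z^0.
  monomial -2·x^0·y^1 ↦ -2·X^0·Y^1·Z^2.
Collecting: F(X, Y, Z) = X**3 + 2*X**2*Y + 3*X**2*Z + X*Y**2 + 2*X*Y*Z + 3*X*Z**2 - Y**3 - 2*Y*Z**2.


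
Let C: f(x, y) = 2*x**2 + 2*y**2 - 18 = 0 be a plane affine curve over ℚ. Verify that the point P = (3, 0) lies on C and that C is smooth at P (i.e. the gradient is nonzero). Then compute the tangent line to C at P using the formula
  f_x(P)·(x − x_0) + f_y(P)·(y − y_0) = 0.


Tangent line at P: 12*x - 36 = 0.

Step 1: f(3, 0) = 0, so P lies on C.
Step 2: partial derivatives
  f_x(x, y) = 4*x, f_y(x, y) = 4*y.
  f_x(P) = 12, f_y(P) = 0 (gradient nonzero, so P is smooth).
Step 3: tangent line at P: 12·(x − 3) + 0·(y − 0) = 0.
Expanding: 12*x - 36 = 0.


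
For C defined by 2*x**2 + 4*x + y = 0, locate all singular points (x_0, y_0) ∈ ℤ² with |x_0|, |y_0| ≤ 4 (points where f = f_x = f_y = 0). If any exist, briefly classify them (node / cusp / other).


No singular points in the scanned grid; C is smooth there.

Compute partial derivatives:
  f_x = 4*x + 4.
  f_y = 1.
f_y = 1 is a nonzero constant, so f_y never vanishes: no point (x, y) can satisfy f = f_x = f_y = 0. In particular no (x, y) ∈ {−4, ..., 4}² is singular; the curve is smooth.


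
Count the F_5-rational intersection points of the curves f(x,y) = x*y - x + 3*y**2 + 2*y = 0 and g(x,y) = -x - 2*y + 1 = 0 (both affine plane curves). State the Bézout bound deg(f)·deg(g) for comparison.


Common zeros: {(3, 4), (4, 1)}; count = 2; Bézout bound = 2.

deg(f) = 2, deg(g) = 1, so Bézout bound = 2.
Scan x ∈ F_5. For each x, list the y ∈ F_5 with f(x, y) ≡ 0 and those with g(x, y) ≡ 0 (mod 5); the common zeros in that column are the intersection.
  x = 0: f ≡ 0 at y ∈ {0, 1}; g ≡ 0 at y ∈ {3}; common: ∅.
  x = 1: f ≡ 0 at y ∈ {1, 3}; g ≡ 0 at y ∈ {0}; common: ∅.
  x = 2: f ≡ 0 at y ∈ {1}; g ≡ 0 at y ∈ {2}; common: ∅.
  x = 3: f ≡ 0 at y ∈ {1, 4}; g ≡ 0 at y ∈ {4}; common: {4}.
  x = 4: f ≡ 0 at y ∈ {1, 2}; g ≡ 0 at y ∈ {1}; common: {1}.
Collecting: common zeros = {(3, 4), (4, 1)}, so the count is 2.
Comparison with the Bézout bound: 2 ≤ 2 = deg(f)·deg(g), as expected for curves with no common component (the bound is attained).


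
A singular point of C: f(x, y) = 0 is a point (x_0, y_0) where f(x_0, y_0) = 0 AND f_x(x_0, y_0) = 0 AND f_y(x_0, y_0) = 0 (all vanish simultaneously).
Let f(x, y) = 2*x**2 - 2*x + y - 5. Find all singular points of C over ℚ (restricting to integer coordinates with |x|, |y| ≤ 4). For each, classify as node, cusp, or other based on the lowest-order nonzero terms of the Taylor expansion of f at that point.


No singular points in the scanned grid; C is smooth there.

Compute partial derivatives:
  f_x = 4*x - 2.
  f_y = 1.
f_y = 1 is a nonzero constant, so f_y never vanishes: no point (x, y) can satisfy f = f_x = f_y = 0. In particular no (x, y) ∈ {−4, ..., 4}² is singular; the curve is smooth.


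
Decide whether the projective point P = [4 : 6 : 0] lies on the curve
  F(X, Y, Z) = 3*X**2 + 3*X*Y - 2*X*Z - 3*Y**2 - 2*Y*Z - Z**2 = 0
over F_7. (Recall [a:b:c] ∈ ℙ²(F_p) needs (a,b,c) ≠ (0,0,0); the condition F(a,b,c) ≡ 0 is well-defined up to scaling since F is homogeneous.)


F(4,6,0) ≡ 5 (mod 7); P is NOT on the curve.

Evaluate F(4, 6, 0) term-by-term (mod 7).
  3*X**2 ↦ 3·16·1·1 = 48
  3*X*Y ↦ 3·4·6·1 = 72
  -2*X*Z ↦ -2·4·1·0 = 0
  -3*Y**2 ↦ -3·1·36·1 = -108
  -2*Y*Z ↦ -2·1·6·0 = 0
  -Z**2 ↦ -1·1·1·0 = 0
Sum: F(4, 6, 0) = (48) + (72) + (0) + (-108) + (0) + (0) = 12.
Reducing mod 7: 12 ≡ 5 (mod 7).
Since F(a, b, c) ≡ 5 ≠ 0 (mod 7), P does NOT lie on the curve.


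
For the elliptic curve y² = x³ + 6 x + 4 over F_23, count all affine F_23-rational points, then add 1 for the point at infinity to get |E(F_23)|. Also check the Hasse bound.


Affine points = {(0, 2), (0, 21), (2, 1), (2, 22), (3, 7), (3, 16), (4, 0), (6, 7), (6, 16), (8, 9), (8, 14), (10, 11), (10, 12), (13, 5), (13, 18), (14, 7), (14, 16), (19, 10), (19, 13)}; affine count = 19; |E(F_23)| = 20.

Discriminant check: Δ ∝ 4a³ + 27b² = 4·6³ + 27·4² = 4·216 + 27·16 ≡ 8 (mod 23). Nonzero ⇒ E is nonsingular.
For each x ∈ F_23, compute rhs = x³ + 6·x + 4 mod 23, then count y ∈ F_23 with y² ≡ rhs.
  x = 0: rhs = 4, matching y values: 2, 21 (2 points).
  x = 1: rhs = 11, matching y values: none (0 points).
  x = 2: rhs = 1, matching y values: 1, 22 (2 points).
  x = 3: rhs = 3, matching y values: 7, 16 (2 points).
  x = 4: rhs = 0, matching y values: 0 (1 points).
  x = 5: rhs = 21, matching y values: none (0 points).
  x = 6: rhs = 3, matching y values: 7, 16 (2 points).
  x = 7: rhs = 21, matching y values: none (0 points).
  x = 8: rhs = 12, matching y values: 9, 14 (2 points).
  x = 9: rhs = 5, matching y values: none (0 points).
  x = 10: rhs = 6, matching y values: 11, 12 (2 points).
  x = 11: rhs = 21, matching y values: none (0 points).
  x = 12: rhs = 10, matching y values: none (0 points).
  x = 13: rhs = 2, matching y values: 5, 18 (2 points).
  x = 14: rhs = 3, matching y values: 7, 16 (2 points).
  x = 15: rhs = 19, matching y values: none (0 points).
  x = 16: rhs = 10, matching y values: none (0 points).
  x = 17: rhs = 5, matching y values: none (0 points).
  x = 18: rhs = 10, matching y values: none (0 points).
  x = 19: rhs = 8, matching y values: 10, 13 (2 points).
  x = 20: rhs = 5, matching y values: none (0 points).
  x = 21: rhs = 7, matching y values: none (0 points).
  x = 22: rhs = 20, matching y values: none (0 points).
Total affine count: 19.
Full point count |E(F_23)| = 19 + 1 = 20.
Hasse bound: |20 − (23+1)| = |-4| = 4 ≤ 2√23 ≈ 9.5917 ✓.
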